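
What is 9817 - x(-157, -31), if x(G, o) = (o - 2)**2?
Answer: 8728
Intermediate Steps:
x(G, o) = (-2 + o)**2
9817 - x(-157, -31) = 9817 - (-2 - 31)**2 = 9817 - 1*(-33)**2 = 9817 - 1*1089 = 9817 - 1089 = 8728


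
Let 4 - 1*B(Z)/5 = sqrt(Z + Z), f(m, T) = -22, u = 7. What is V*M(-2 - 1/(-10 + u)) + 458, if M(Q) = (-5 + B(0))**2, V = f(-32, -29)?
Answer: -4492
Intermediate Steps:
B(Z) = 20 - 5*sqrt(2)*sqrt(Z) (B(Z) = 20 - 5*sqrt(Z + Z) = 20 - 5*sqrt(2)*sqrt(Z))
V = -22
M(Q) = 225 (M(Q) = (-5 + (20 - 5*sqrt(2)*sqrt(0)))**2 = (-5 + (20 - 5*sqrt(2)*0))**2 = (-5 + (20 + 0))**2 = (-5 + 20)**2 = 15**2 = 225)
V*M(-2 - 1/(-10 + u)) + 458 = -22*225 + 458 = -4950 + 458 = -4492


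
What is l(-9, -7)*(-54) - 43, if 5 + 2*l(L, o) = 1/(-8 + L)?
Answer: 1591/17 ≈ 93.588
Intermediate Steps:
l(L, o) = -5/2 + 1/(2*(-8 + L))
l(-9, -7)*(-54) - 43 = ((41 - 5*(-9))/(2*(-8 - 9)))*(-54) - 43 = ((½)*(41 + 45)/(-17))*(-54) - 43 = ((½)*(-1/17)*86)*(-54) - 43 = -43/17*(-54) - 43 = 2322/17 - 43 = 1591/17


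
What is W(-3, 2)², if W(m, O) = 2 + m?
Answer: 1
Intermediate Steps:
W(-3, 2)² = (2 - 3)² = (-1)² = 1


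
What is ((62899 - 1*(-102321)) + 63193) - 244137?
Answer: -15724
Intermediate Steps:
((62899 - 1*(-102321)) + 63193) - 244137 = ((62899 + 102321) + 63193) - 244137 = (165220 + 63193) - 244137 = 228413 - 244137 = -15724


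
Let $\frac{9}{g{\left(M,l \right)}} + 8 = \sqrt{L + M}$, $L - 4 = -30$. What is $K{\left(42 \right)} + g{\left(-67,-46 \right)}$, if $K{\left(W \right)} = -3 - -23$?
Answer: $\frac{3068}{157} - \frac{9 i \sqrt{93}}{157} \approx 19.541 - 0.55282 i$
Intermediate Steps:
$K{\left(W \right)} = 20$ ($K{\left(W \right)} = -3 + 23 = 20$)
$L = -26$ ($L = 4 - 30 = -26$)
$g{\left(M,l \right)} = \frac{9}{-8 + \sqrt{-26 + M}}$
$K{\left(42 \right)} + g{\left(-67,-46 \right)} = 20 + \frac{9}{-8 + \sqrt{-26 - 67}} = 20 + \frac{9}{-8 + \sqrt{-93}} = 20 + \frac{9}{-8 + i \sqrt{93}}$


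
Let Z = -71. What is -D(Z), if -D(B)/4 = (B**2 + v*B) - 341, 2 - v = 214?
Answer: 79008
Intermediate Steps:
v = -212 (v = 2 - 1*214 = 2 - 214 = -212)
D(B) = 1364 - 4*B**2 + 848*B (D(B) = -4*((B**2 - 212*B) - 341) = -4*(-341 + B**2 - 212*B) = 1364 - 4*B**2 + 848*B)
-D(Z) = -(1364 - 4*(-71)**2 + 848*(-71)) = -(1364 - 4*5041 - 60208) = -(1364 - 20164 - 60208) = -1*(-79008) = 79008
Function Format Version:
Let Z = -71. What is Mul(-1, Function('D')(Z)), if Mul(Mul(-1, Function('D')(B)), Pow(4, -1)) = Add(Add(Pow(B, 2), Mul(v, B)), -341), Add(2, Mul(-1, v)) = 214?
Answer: 79008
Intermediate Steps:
v = -212 (v = Add(2, Mul(-1, 214)) = Add(2, -214) = -212)
Function('D')(B) = Add(1364, Mul(-4, Pow(B, 2)), Mul(848, B)) (Function('D')(B) = Mul(-4, Add(Add(Pow(B, 2), Mul(-212, B)), -341)) = Mul(-4, Add(-341, Pow(B, 2), Mul(-212, B))) = Add(1364, Mul(-4, Pow(B, 2)), Mul(848, B)))
Mul(-1, Function('D')(Z)) = Mul(-1, Add(1364, Mul(-4, Pow(-71, 2)), Mul(848, -71))) = Mul(-1, Add(1364, Mul(-4, 5041), -60208)) = Mul(-1, Add(1364, -20164, -60208)) = Mul(-1, -79008) = 79008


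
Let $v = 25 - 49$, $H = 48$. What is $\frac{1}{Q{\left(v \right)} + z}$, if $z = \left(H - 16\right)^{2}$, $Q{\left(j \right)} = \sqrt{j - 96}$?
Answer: $\frac{128}{131087} - \frac{i \sqrt{30}}{524348} \approx 0.00097645 - 1.0446 \cdot 10^{-5} i$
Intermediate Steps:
$v = -24$
$Q{\left(j \right)} = \sqrt{-96 + j}$
$z = 1024$ ($z = \left(48 - 16\right)^{2} = 32^{2} = 1024$)
$\frac{1}{Q{\left(v \right)} + z} = \frac{1}{\sqrt{-96 - 24} + 1024} = \frac{1}{\sqrt{-120} + 1024} = \frac{1}{2 i \sqrt{30} + 1024} = \frac{1}{1024 + 2 i \sqrt{30}}$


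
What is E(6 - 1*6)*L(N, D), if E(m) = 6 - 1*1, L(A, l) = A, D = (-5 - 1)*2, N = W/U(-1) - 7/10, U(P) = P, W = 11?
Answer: -117/2 ≈ -58.500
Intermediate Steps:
N = -117/10 (N = 11/(-1) - 7/10 = 11*(-1) - 7*⅒ = -11 - 7/10 = -117/10 ≈ -11.700)
D = -12 (D = -6*2 = -12)
E(m) = 5 (E(m) = 6 - 1 = 5)
E(6 - 1*6)*L(N, D) = 5*(-117/10) = -117/2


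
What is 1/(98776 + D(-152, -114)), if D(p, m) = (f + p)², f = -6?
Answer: 1/123740 ≈ 8.0815e-6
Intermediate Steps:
D(p, m) = (-6 + p)²
1/(98776 + D(-152, -114)) = 1/(98776 + (-6 - 152)²) = 1/(98776 + (-158)²) = 1/(98776 + 24964) = 1/123740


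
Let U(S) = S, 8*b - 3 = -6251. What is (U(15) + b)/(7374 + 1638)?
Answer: -383/4506 ≈ -0.084998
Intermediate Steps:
b = -781 (b = 3/8 + (⅛)*(-6251) = 3/8 - 6251/8 = -781)
(U(15) + b)/(7374 + 1638) = (15 - 781)/(7374 + 1638) = -766/9012 = -766*1/9012 = -383/4506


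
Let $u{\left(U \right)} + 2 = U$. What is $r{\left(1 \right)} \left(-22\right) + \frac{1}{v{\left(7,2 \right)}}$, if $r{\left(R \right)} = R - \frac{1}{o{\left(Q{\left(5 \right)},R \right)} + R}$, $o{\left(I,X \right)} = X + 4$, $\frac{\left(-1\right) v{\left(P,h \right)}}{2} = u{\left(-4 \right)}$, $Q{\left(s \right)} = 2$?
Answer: $- \frac{73}{4} \approx -18.25$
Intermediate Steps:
$u{\left(U \right)} = -2 + U$
$v{\left(P,h \right)} = 12$ ($v{\left(P,h \right)} = - 2 \left(-2 - 4\right) = \left(-2\right) \left(-6\right) = 12$)
$o{\left(I,X \right)} = 4 + X$
$r{\left(R \right)} = R - \frac{1}{4 + 2 R}$ ($r{\left(R \right)} = R - \frac{1}{\left(4 + R\right) + R} = R - \frac{1}{4 + 2 R}$)
$r{\left(1 \right)} \left(-22\right) + \frac{1}{v{\left(7,2 \right)}} = \frac{-1 + 1^{2} + 1 \left(4 + 1\right)}{2 \left(2 + 1\right)} \left(-22\right) + \frac{1}{12} = \frac{-1 + 1 + 1 \cdot 5}{2 \cdot 3} \left(-22\right) + \frac{1}{12} = \frac{1}{2} \cdot \frac{1}{3} \left(-1 + 1 + 5\right) \left(-22\right) + \frac{1}{12} = \frac{1}{2} \cdot \frac{1}{3} \cdot 5 \left(-22\right) + \frac{1}{12} = \frac{5}{6} \left(-22\right) + \frac{1}{12} = - \frac{55}{3} + \frac{1}{12} = - \frac{73}{4}$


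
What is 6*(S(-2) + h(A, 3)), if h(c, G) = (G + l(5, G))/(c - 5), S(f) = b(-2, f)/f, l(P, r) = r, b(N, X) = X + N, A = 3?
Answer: -6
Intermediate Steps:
b(N, X) = N + X
S(f) = (-2 + f)/f
h(c, G) = 2*G/(-5 + c) (h(c, G) = (G + G)/(c - 5) = (2*G)/(-5 + c) = 2*G/(-5 + c))
6*(S(-2) + h(A, 3)) = 6*((-2 - 2)/(-2) + 2*3/(-5 + 3)) = 6*(-1/2*(-4) + 2*3/(-2)) = 6*(2 + 2*3*(-1/2)) = 6*(2 - 3) = 6*(-1) = -6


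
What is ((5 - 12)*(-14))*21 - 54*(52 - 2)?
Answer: -642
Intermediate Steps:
((5 - 12)*(-14))*21 - 54*(52 - 2) = -7*(-14)*21 - 54*50 = 98*21 - 2700 = 2058 - 2700 = -642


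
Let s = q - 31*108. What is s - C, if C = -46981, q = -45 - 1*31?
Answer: 43557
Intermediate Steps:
q = -76 (q = -45 - 31 = -76)
s = -3424 (s = -76 - 31*108 = -76 - 3348 = -3424)
s - C = -3424 - 1*(-46981) = -3424 + 46981 = 43557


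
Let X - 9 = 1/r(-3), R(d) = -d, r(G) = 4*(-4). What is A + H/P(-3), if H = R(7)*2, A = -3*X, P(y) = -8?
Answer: -401/16 ≈ -25.063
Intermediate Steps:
r(G) = -16
X = 143/16 (X = 9 + 1/(-16) = 9 - 1/16 = 143/16 ≈ 8.9375)
A = -429/16 (A = -3*143/16 = -429/16 ≈ -26.813)
H = -14 (H = -1*7*2 = -7*2 = -14)
A + H/P(-3) = -429/16 - 14/(-8) = -429/16 - ⅛*(-14) = -429/16 + 7/4 = -401/16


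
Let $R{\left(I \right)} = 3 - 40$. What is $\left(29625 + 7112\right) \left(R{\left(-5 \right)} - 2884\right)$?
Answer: $-107308777$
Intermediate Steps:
$R{\left(I \right)} = -37$ ($R{\left(I \right)} = 3 - 40 = -37$)
$\left(29625 + 7112\right) \left(R{\left(-5 \right)} - 2884\right) = \left(29625 + 7112\right) \left(-37 - 2884\right) = 36737 \left(-2921\right) = -107308777$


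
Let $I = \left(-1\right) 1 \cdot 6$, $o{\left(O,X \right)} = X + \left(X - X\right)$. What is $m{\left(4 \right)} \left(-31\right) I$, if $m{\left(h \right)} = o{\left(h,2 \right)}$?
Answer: $372$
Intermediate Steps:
$o{\left(O,X \right)} = X$ ($o{\left(O,X \right)} = X + 0 = X$)
$m{\left(h \right)} = 2$
$I = -6$ ($I = \left(-1\right) 6 = -6$)
$m{\left(4 \right)} \left(-31\right) I = 2 \left(-31\right) \left(-6\right) = \left(-62\right) \left(-6\right) = 372$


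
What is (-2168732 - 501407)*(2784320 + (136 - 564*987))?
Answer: -5948503622532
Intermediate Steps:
(-2168732 - 501407)*(2784320 + (136 - 564*987)) = -2670139*(2784320 + (136 - 556668)) = -2670139*(2784320 - 556532) = -2670139*2227788 = -5948503622532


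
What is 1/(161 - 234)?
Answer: -1/73 ≈ -0.013699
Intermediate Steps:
1/(161 - 234) = 1/(-73) = -1/73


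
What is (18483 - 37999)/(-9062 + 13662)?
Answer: -4879/1150 ≈ -4.2426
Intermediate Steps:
(18483 - 37999)/(-9062 + 13662) = -19516/4600 = -19516*1/4600 = -4879/1150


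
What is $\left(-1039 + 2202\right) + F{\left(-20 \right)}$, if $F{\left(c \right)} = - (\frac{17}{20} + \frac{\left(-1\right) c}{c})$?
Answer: $\frac{23263}{20} \approx 1163.2$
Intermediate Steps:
$F{\left(c \right)} = \frac{3}{20}$ ($F{\left(c \right)} = - (17 \cdot \frac{1}{20} - 1) = - (\frac{17}{20} - 1) = \left(-1\right) \left(- \frac{3}{20}\right) = \frac{3}{20}$)
$\left(-1039 + 2202\right) + F{\left(-20 \right)} = \left(-1039 + 2202\right) + \frac{3}{20} = 1163 + \frac{3}{20} = \frac{23263}{20}$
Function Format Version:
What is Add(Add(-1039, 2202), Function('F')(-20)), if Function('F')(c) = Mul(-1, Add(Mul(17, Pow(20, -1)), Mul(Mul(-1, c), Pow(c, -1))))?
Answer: Rational(23263, 20) ≈ 1163.2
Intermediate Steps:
Function('F')(c) = Rational(3, 20) (Function('F')(c) = Mul(-1, Add(Mul(17, Rational(1, 20)), -1)) = Mul(-1, Add(Rational(17, 20), -1)) = Mul(-1, Rational(-3, 20)) = Rational(3, 20))
Add(Add(-1039, 2202), Function('F')(-20)) = Add(Add(-1039, 2202), Rational(3, 20)) = Add(1163, Rational(3, 20)) = Rational(23263, 20)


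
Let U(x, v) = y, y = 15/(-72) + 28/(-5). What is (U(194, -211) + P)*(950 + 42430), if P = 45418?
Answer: 3939961749/2 ≈ 1.9700e+9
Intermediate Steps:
y = -697/120 (y = 15*(-1/72) + 28*(-1/5) = -5/24 - 28/5 = -697/120 ≈ -5.8083)
U(x, v) = -697/120
(U(194, -211) + P)*(950 + 42430) = (-697/120 + 45418)*(950 + 42430) = (5449463/120)*43380 = 3939961749/2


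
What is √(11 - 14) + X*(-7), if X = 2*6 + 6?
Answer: -126 + I*√3 ≈ -126.0 + 1.732*I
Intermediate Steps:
X = 18 (X = 12 + 6 = 18)
√(11 - 14) + X*(-7) = √(11 - 14) + 18*(-7) = √(-3) - 126 = I*√3 - 126 = -126 + I*√3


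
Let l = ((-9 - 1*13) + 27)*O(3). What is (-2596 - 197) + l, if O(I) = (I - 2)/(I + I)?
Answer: -16753/6 ≈ -2792.2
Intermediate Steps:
O(I) = (-2 + I)/(2*I) (O(I) = (-2 + I)/((2*I)) = (-2 + I)*(1/(2*I)) = (-2 + I)/(2*I))
l = ⅚ (l = ((-9 - 1*13) + 27)*((½)*(-2 + 3)/3) = ((-9 - 13) + 27)*((½)*(⅓)*1) = (-22 + 27)*(⅙) = 5*(⅙) = ⅚ ≈ 0.83333)
(-2596 - 197) + l = (-2596 - 197) + ⅚ = -2793 + ⅚ = -16753/6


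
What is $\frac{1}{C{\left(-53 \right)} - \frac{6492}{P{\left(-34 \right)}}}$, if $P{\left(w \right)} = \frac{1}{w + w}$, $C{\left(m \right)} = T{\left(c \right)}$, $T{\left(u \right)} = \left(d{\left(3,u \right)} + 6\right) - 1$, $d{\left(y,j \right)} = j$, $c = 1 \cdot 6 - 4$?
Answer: $\frac{1}{441463} \approx 2.2652 \cdot 10^{-6}$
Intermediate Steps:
$c = 2$ ($c = 6 - 4 = 2$)
$T{\left(u \right)} = 5 + u$ ($T{\left(u \right)} = \left(u + 6\right) - 1 = \left(6 + u\right) - 1 = 5 + u$)
$C{\left(m \right)} = 7$ ($C{\left(m \right)} = 5 + 2 = 7$)
$P{\left(w \right)} = \frac{1}{2 w}$
$\frac{1}{C{\left(-53 \right)} - \frac{6492}{P{\left(-34 \right)}}} = \frac{1}{7 - \frac{6492}{\frac{1}{2} \frac{1}{-34}}} = \frac{1}{7 - \frac{6492}{\frac{1}{2} \left(- \frac{1}{34}\right)}} = \frac{1}{7 - \frac{6492}{- \frac{1}{68}}} = \frac{1}{7 - -441456} = \frac{1}{7 + 441456} = \frac{1}{441463}$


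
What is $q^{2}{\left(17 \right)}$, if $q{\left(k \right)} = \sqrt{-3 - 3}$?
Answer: $-6$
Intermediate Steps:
$q{\left(k \right)} = i \sqrt{6}$ ($q{\left(k \right)} = \sqrt{-6} = i \sqrt{6}$)
$q^{2}{\left(17 \right)} = \left(i \sqrt{6}\right)^{2} = -6$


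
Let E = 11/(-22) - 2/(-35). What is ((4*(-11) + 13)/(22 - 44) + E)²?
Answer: 138384/148225 ≈ 0.93361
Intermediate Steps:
E = -31/70 (E = 11*(-1/22) - 2*(-1/35) = -½ + 2/35 = -31/70 ≈ -0.44286)
((4*(-11) + 13)/(22 - 44) + E)² = ((4*(-11) + 13)/(22 - 44) - 31/70)² = ((-44 + 13)/(-22) - 31/70)² = (-31*(-1/22) - 31/70)² = (31/22 - 31/70)² = (372/385)² = 138384/148225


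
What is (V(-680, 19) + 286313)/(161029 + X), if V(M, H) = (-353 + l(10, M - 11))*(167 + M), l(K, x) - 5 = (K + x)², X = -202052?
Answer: 237444556/41023 ≈ 5788.1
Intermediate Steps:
l(K, x) = 5 + (K + x)²
V(M, H) = (-348 + (-1 + M)²)*(167 + M) (V(M, H) = (-353 + (5 + (10 + (M - 11))²))*(167 + M) = (-353 + (5 + (10 + (-11 + M))²))*(167 + M) = (-353 + (5 + (-1 + M)²))*(167 + M) = (-348 + (-1 + M)²)*(167 + M))
(V(-680, 19) + 286313)/(161029 + X) = ((-57949 + (-680)³ - 681*(-680) + 165*(-680)²) + 286313)/(161029 - 202052) = ((-57949 - 314432000 + 463080 + 165*462400) + 286313)/(-41023) = ((-57949 - 314432000 + 463080 + 76296000) + 286313)*(-1/41023) = (-237730869 + 286313)*(-1/41023) = -237444556*(-1/41023) = 237444556/41023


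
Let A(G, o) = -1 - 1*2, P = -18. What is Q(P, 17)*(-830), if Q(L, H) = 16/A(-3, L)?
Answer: 13280/3 ≈ 4426.7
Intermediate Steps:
A(G, o) = -3 (A(G, o) = -1 - 2 = -3)
Q(L, H) = -16/3 (Q(L, H) = 16/(-3) = 16*(-1/3) = -16/3)
Q(P, 17)*(-830) = -16/3*(-830) = 13280/3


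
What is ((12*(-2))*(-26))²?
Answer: 389376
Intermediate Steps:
((12*(-2))*(-26))² = (-24*(-26))² = 624² = 389376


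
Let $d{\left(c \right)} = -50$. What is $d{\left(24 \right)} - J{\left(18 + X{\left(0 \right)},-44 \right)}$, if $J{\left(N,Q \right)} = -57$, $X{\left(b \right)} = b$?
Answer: $7$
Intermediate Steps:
$d{\left(24 \right)} - J{\left(18 + X{\left(0 \right)},-44 \right)} = -50 - -57 = -50 + 57 = 7$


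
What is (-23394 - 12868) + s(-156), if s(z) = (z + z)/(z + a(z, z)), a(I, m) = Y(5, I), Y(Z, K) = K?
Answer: -36261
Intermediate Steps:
a(I, m) = I
s(z) = 1 (s(z) = (z + z)/(z + z) = (2*z)/((2*z)) = (2*z)*(1/(2*z)) = 1)
(-23394 - 12868) + s(-156) = (-23394 - 12868) + 1 = -36262 + 1 = -36261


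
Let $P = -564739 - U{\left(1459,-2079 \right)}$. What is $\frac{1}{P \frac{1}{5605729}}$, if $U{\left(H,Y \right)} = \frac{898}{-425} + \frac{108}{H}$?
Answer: $- \frac{3475972409675}{350179271143} \approx -9.9263$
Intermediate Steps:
$U{\left(H,Y \right)} = - \frac{898}{425} + \frac{108}{H}$ ($U{\left(H,Y \right)} = 898 \left(- \frac{1}{425}\right) + \frac{108}{H} = - \frac{898}{425} + \frac{108}{H}$)
$P = - \frac{350179271143}{620075}$ ($P = -564739 - \left(- \frac{898}{425} + \frac{108}{1459}\right) = -564739 - - \frac{1264282}{620075} = -564739 + \frac{1264282}{620075} = - \frac{350179271143}{620075} \approx -5.6474 \cdot 10^{5}$)
$\frac{1}{P \frac{1}{5605729}} = \frac{1}{\left(- \frac{350179271143}{620075}\right) \frac{1}{5605729}} = \frac{1}{- \frac{350179271143}{3475972409675}} = - \frac{3475972409675}{350179271143}$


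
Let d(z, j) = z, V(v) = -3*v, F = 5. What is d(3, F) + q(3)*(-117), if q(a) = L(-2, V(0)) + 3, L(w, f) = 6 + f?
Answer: -1050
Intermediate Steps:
q(a) = 9 (q(a) = (6 - 3*0) + 3 = (6 + 0) + 3 = 6 + 3 = 9)
d(3, F) + q(3)*(-117) = 3 + 9*(-117) = 3 - 1053 = -1050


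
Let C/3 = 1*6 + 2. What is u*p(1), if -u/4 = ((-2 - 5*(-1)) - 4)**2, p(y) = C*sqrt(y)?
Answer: -96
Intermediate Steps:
C = 24 (C = 3*(1*6 + 2) = 3*(6 + 2) = 3*8 = 24)
p(y) = 24*sqrt(y)
u = -4 (u = -4*((-2 - 5*(-1)) - 4)**2 = -4*((-2 + 5) - 4)**2 = -4*(3 - 4)**2 = -4*(-1)**2 = -4*1 = -4)
u*p(1) = -96*sqrt(1) = -96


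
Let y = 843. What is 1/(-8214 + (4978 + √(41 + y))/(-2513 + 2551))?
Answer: -2917963/23585894708 - 19*√221/23585894708 ≈ -0.00012373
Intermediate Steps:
1/(-8214 + (4978 + √(41 + y))/(-2513 + 2551)) = 1/(-8214 + (4978 + √(41 + 843))/(-2513 + 2551)) = 1/(-8214 + (4978 + √884)/38) = 1/(-8214 + (4978 + 2*√221)*(1/38)) = 1/(-8214 + (131 + √221/19)) = 1/(-8083 + √221/19)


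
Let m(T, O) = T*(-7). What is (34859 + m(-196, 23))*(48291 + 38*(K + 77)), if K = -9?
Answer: 1843252125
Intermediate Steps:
m(T, O) = -7*T
(34859 + m(-196, 23))*(48291 + 38*(K + 77)) = (34859 - 7*(-196))*(48291 + 38*(-9 + 77)) = (34859 + 1372)*(48291 + 38*68) = 36231*(48291 + 2584) = 36231*50875 = 1843252125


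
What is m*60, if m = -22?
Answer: -1320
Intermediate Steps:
m*60 = -22*60 = -1320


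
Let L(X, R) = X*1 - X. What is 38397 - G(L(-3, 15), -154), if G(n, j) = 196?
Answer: 38201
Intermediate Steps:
L(X, R) = 0 (L(X, R) = X - X = 0)
38397 - G(L(-3, 15), -154) = 38397 - 1*196 = 38397 - 196 = 38201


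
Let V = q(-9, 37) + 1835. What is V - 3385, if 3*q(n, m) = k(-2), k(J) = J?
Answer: -4652/3 ≈ -1550.7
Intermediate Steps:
q(n, m) = -⅔ (q(n, m) = (⅓)*(-2) = -⅔)
V = 5503/3 (V = -⅔ + 1835 = 5503/3 ≈ 1834.3)
V - 3385 = 5503/3 - 3385 = -4652/3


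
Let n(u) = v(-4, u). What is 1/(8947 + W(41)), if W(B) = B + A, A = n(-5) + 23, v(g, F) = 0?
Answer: 1/9011 ≈ 0.00011098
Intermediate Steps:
n(u) = 0
A = 23 (A = 0 + 23 = 23)
W(B) = 23 + B (W(B) = B + 23 = 23 + B)
1/(8947 + W(41)) = 1/(8947 + (23 + 41)) = 1/(8947 + 64) = 1/9011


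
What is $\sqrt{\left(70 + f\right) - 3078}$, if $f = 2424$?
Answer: $2 i \sqrt{146} \approx 24.166 i$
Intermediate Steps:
$\sqrt{\left(70 + f\right) - 3078} = \sqrt{\left(70 + 2424\right) - 3078} = \sqrt{2494 - 3078} = \sqrt{-584} = 2 i \sqrt{146}$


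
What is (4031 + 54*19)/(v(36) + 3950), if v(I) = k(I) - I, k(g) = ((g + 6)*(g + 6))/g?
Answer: 5057/3963 ≈ 1.2761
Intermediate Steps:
k(g) = (6 + g)**2/g (k(g) = ((6 + g)*(6 + g))/g = (6 + g)**2/g)
v(I) = -I + (6 + I)**2/I (v(I) = (6 + I)**2/I - I = -I + (6 + I)**2/I)
(4031 + 54*19)/(v(36) + 3950) = (4031 + 54*19)/((12 + 36/36) + 3950) = (4031 + 1026)/((12 + 36*(1/36)) + 3950) = 5057/((12 + 1) + 3950) = 5057/(13 + 3950) = 5057/3963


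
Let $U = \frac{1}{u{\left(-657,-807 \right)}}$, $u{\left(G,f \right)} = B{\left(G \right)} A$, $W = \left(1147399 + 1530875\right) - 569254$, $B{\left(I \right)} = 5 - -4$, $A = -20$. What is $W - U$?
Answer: $\frac{379623601}{180} \approx 2.109 \cdot 10^{6}$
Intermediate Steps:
$B{\left(I \right)} = 9$ ($B{\left(I \right)} = 5 + 4 = 9$)
$W = 2109020$ ($W = 2678274 - 569254 = 2109020$)
$u{\left(G,f \right)} = -180$ ($u{\left(G,f \right)} = 9 \left(-20\right) = -180$)
$U = - \frac{1}{180}$ ($U = \frac{1}{-180} = - \frac{1}{180} \approx -0.0055556$)
$W - U = 2109020 - - \frac{1}{180} = 2109020 + \frac{1}{180} = \frac{379623601}{180}$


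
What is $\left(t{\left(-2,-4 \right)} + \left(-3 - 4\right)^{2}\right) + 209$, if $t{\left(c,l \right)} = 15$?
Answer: $273$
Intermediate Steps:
$\left(t{\left(-2,-4 \right)} + \left(-3 - 4\right)^{2}\right) + 209 = \left(15 + \left(-3 - 4\right)^{2}\right) + 209 = \left(15 + \left(-7\right)^{2}\right) + 209 = \left(15 + 49\right) + 209 = 64 + 209 = 273$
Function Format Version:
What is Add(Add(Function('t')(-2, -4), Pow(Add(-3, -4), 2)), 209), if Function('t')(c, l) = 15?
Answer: 273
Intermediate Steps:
Add(Add(Function('t')(-2, -4), Pow(Add(-3, -4), 2)), 209) = Add(Add(15, Pow(Add(-3, -4), 2)), 209) = Add(Add(15, Pow(-7, 2)), 209) = Add(Add(15, 49), 209) = Add(64, 209) = 273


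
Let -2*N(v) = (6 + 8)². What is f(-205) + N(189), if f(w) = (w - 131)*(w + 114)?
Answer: 30478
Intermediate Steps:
N(v) = -98 (N(v) = -(6 + 8)²/2 = -½*14² = -½*196 = -98)
f(w) = (-131 + w)*(114 + w)
f(-205) + N(189) = (-14934 + (-205)² - 17*(-205)) - 98 = (-14934 + 42025 + 3485) - 98 = 30576 - 98 = 30478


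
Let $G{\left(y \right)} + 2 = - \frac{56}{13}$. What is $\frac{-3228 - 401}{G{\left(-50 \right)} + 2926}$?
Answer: $- \frac{47177}{37956} \approx -1.2429$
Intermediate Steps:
$G{\left(y \right)} = - \frac{82}{13}$ ($G{\left(y \right)} = -2 - \frac{56}{13} = - \frac{82}{13}$)
$\frac{-3228 - 401}{G{\left(-50 \right)} + 2926} = \frac{-3228 - 401}{- \frac{82}{13} + 2926} = - \frac{3629}{\frac{37956}{13}} = \left(-3629\right) \frac{13}{37956} = - \frac{47177}{37956}$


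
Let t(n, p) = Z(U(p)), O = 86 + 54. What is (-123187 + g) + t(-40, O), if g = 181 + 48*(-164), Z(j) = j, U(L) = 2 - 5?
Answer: -130881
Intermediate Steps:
O = 140
U(L) = -3
t(n, p) = -3
g = -7691 (g = 181 - 7872 = -7691)
(-123187 + g) + t(-40, O) = (-123187 - 7691) - 3 = -130878 - 3 = -130881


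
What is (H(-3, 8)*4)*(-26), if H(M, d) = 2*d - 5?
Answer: -1144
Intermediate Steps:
H(M, d) = -5 + 2*d
(H(-3, 8)*4)*(-26) = ((-5 + 2*8)*4)*(-26) = ((-5 + 16)*4)*(-26) = (11*4)*(-26) = 44*(-26) = -1144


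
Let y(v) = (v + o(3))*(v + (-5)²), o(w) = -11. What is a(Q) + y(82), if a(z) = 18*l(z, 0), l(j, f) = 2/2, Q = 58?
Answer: 7615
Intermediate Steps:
l(j, f) = 1 (l(j, f) = 2*(½) = 1)
a(z) = 18 (a(z) = 18*1 = 18)
y(v) = (-11 + v)*(25 + v) (y(v) = (v - 11)*(v + (-5)²) = (-11 + v)*(v + 25) = (-11 + v)*(25 + v))
a(Q) + y(82) = 18 + (-275 + 82² + 14*82) = 18 + (-275 + 6724 + 1148) = 18 + 7597 = 7615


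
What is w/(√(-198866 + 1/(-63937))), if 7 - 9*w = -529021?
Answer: -529028*I*√812952269939091/114434058987 ≈ -131.81*I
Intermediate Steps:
w = 529028/9 (w = 7/9 - ⅑*(-529021) = 7/9 + 529021/9 = 529028/9 ≈ 58781.)
w/(√(-198866 + 1/(-63937))) = 529028/(9*(√(-198866 + 1/(-63937)))) = 529028/(9*(√(-198866 - 1/63937))) = 529028/(9*(√(-12714895443/63937))) = 529028/(9*((I*√812952269939091/63937))) = 529028*(-I*√812952269939091/12714895443)/9 = -529028*I*√812952269939091/114434058987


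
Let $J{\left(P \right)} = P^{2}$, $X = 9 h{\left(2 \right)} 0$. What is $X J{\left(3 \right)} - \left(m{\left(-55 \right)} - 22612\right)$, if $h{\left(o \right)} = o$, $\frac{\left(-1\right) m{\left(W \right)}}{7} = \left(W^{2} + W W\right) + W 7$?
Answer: $62267$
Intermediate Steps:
$m{\left(W \right)} = - 49 W - 14 W^{2}$ ($m{\left(W \right)} = - 7 \left(\left(W^{2} + W W\right) + W 7\right) = - 7 \left(\left(W^{2} + W^{2}\right) + 7 W\right) = - 7 \left(2 W^{2} + 7 W\right) = - 49 W - 14 W^{2}$)
$X = 0$ ($X = 9 \cdot 2 \cdot 0 = 18 \cdot 0 = 0$)
$X J{\left(3 \right)} - \left(m{\left(-55 \right)} - 22612\right) = 0 \cdot 3^{2} - \left(\left(-7\right) \left(-55\right) \left(7 + 2 \left(-55\right)\right) - 22612\right) = 0 \cdot 9 - \left(\left(-7\right) \left(-55\right) \left(7 - 110\right) - 22612\right) = 0 - \left(\left(-7\right) \left(-55\right) \left(-103\right) - 22612\right) = 0 - \left(-39655 - 22612\right) = 0 - -62267 = 0 + 62267 = 62267$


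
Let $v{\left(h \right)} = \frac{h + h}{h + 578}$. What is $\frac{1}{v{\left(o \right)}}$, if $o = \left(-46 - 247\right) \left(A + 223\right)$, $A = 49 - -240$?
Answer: $\frac{74719}{150016} \approx 0.49807$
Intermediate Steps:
$A = 289$ ($A = 49 + 240 = 289$)
$o = -150016$ ($o = \left(-46 - 247\right) \left(289 + 223\right) = \left(-293\right) 512 = -150016$)
$v{\left(h \right)} = \frac{2 h}{578 + h}$
$\frac{1}{v{\left(o \right)}} = \frac{1}{2 \left(-150016\right) \frac{1}{578 - 150016}} = \frac{1}{2 \left(-150016\right) \frac{1}{-149438}} = \frac{1}{2 \left(-150016\right) \left(- \frac{1}{149438}\right)} = \frac{1}{\frac{150016}{74719}} = \frac{74719}{150016}$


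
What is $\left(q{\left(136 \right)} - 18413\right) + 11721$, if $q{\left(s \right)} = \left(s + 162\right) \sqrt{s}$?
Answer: $-6692 + 596 \sqrt{34} \approx -3216.8$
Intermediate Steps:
$q{\left(s \right)} = \sqrt{s} \left(162 + s\right)$ ($q{\left(s \right)} = \left(162 + s\right) \sqrt{s} = \sqrt{s} \left(162 + s\right)$)
$\left(q{\left(136 \right)} - 18413\right) + 11721 = \left(\sqrt{136} \left(162 + 136\right) - 18413\right) + 11721 = \left(2 \sqrt{34} \cdot 298 - 18413\right) + 11721 = \left(596 \sqrt{34} - 18413\right) + 11721 = \left(-18413 + 596 \sqrt{34}\right) + 11721 = -6692 + 596 \sqrt{34}$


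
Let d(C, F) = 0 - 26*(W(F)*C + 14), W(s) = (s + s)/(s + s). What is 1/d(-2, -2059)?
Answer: -1/312 ≈ -0.0032051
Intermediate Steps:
W(s) = 1 (W(s) = (2*s)/((2*s)) = (2*s)*(1/(2*s)) = 1)
d(C, F) = -364 - 26*C (d(C, F) = 0 - 26*(1*C + 14) = 0 - 26*(C + 14) = 0 - 26*(14 + C) = 0 + (-364 - 26*C) = -364 - 26*C)
1/d(-2, -2059) = 1/(-364 - 26*(-2)) = 1/(-364 + 52) = 1/(-312) = -1/312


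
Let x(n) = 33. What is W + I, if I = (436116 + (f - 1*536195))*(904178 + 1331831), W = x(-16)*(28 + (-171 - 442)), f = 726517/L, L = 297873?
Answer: -66655669827587315/297873 ≈ -2.2377e+11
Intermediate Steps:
f = 726517/297873 ≈ 2.4390
W = -19305 (W = 33*(28 + (-171 - 442)) = 33*(28 - 613) = 33*(-585) = -19305)
I = -66655664077149050/297873 (I = (436116 + (726517/297873 - 1*536195))*(904178 + 1331831) = (436116 + (726517/297873 - 536195))*2236009 = (436116 - 159717286718/297873)*2236009 = -29810105450/297873*2236009 = -66655664077149050/297873 ≈ -2.2377e+11)
W + I = -19305 - 66655664077149050/297873 = -66655669827587315/297873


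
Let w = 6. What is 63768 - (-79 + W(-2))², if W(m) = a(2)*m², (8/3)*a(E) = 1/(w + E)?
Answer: 14734487/256 ≈ 57557.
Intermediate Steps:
a(E) = 3/(8*(6 + E))
W(m) = 3*m²/64 (W(m) = (3/(8*(6 + 2)))*m² = ((3/8)/8)*m² = ((3/8)*(⅛))*m² = 3*m²/64)
63768 - (-79 + W(-2))² = 63768 - (-79 + (3/64)*(-2)²)² = 63768 - (-79 + (3/64)*4)² = 63768 - (-79 + 3/16)² = 63768 - (-1261/16)² = 63768 - 1*1590121/256 = 63768 - 1590121/256 = 14734487/256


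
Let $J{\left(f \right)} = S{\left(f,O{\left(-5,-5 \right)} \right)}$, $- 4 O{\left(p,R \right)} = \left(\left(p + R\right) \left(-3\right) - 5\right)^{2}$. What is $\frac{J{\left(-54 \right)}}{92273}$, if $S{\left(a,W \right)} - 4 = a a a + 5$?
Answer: $- \frac{157455}{92273} \approx -1.7064$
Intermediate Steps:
$O{\left(p,R \right)} = - \frac{\left(-5 - 3 R - 3 p\right)^{2}}{4}$ ($O{\left(p,R \right)} = - \frac{\left(\left(p + R\right) \left(-3\right) - 5\right)^{2}}{4} = - \frac{\left(\left(R + p\right) \left(-3\right) - 5\right)^{2}}{4} = - \frac{\left(\left(- 3 R - 3 p\right) - 5\right)^{2}}{4} = - \frac{\left(-5 - 3 R - 3 p\right)^{2}}{4}$)
$S{\left(a,W \right)} = 9 + a^{3}$ ($S{\left(a,W \right)} = 4 + \left(a a a + 5\right) = 4 + \left(a a^{2} + 5\right) = 4 + \left(a^{3} + 5\right) = 4 + \left(5 + a^{3}\right) = 9 + a^{3}$)
$J{\left(f \right)} = 9 + f^{3}$
$\frac{J{\left(-54 \right)}}{92273} = \frac{9 + \left(-54\right)^{3}}{92273} = \left(9 - 157464\right) \frac{1}{92273} = \left(-157455\right) \frac{1}{92273} = - \frac{157455}{92273}$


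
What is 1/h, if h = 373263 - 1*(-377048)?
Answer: 1/750311 ≈ 1.3328e-6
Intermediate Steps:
h = 750311 (h = 373263 + 377048 = 750311)
1/h = 1/750311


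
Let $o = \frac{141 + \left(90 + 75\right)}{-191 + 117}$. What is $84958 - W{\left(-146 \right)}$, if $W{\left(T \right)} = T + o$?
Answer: $\frac{3149001}{37} \approx 85108.0$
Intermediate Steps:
$o = - \frac{153}{37}$ ($o = \frac{141 + 165}{-74} = 306 \left(- \frac{1}{74}\right) = - \frac{153}{37} \approx -4.1351$)
$W{\left(T \right)} = - \frac{153}{37} + T$ ($W{\left(T \right)} = T - \frac{153}{37} = - \frac{153}{37} + T$)
$84958 - W{\left(-146 \right)} = 84958 - \left(- \frac{153}{37} - 146\right) = 84958 - - \frac{5555}{37} = 84958 + \frac{5555}{37} = \frac{3149001}{37}$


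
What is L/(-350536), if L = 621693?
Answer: -621693/350536 ≈ -1.7736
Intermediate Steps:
L/(-350536) = 621693/(-350536) = 621693*(-1/350536) = -621693/350536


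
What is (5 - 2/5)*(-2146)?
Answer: -49358/5 ≈ -9871.6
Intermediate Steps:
(5 - 2/5)*(-2146) = (5 - 1*⅖)*(-2146) = (5 - ⅖)*(-2146) = (23/5)*(-2146) = -49358/5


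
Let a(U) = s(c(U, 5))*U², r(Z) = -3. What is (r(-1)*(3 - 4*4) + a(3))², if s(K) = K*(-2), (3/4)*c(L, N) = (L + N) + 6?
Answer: 88209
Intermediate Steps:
c(L, N) = 8 + 4*L/3 + 4*N/3 (c(L, N) = 4*((L + N) + 6)/3 = 4*(6 + L + N)/3 = 8 + 4*L/3 + 4*N/3)
s(K) = -2*K
a(U) = U²*(-88/3 - 8*U/3) (a(U) = (-2*(8 + 4*U/3 + (4/3)*5))*U² = (-2*(8 + 4*U/3 + 20/3))*U² = (-2*(44/3 + 4*U/3))*U² = (-88/3 - 8*U/3)*U² = U²*(-88/3 - 8*U/3))
(r(-1)*(3 - 4*4) + a(3))² = (-3*(3 - 4*4) + (8/3)*3²*(-11 - 1*3))² = (-3*(3 - 16) + (8/3)*9*(-11 - 3))² = (-3*(-13) + (8/3)*9*(-14))² = (39 - 336)² = (-297)² = 88209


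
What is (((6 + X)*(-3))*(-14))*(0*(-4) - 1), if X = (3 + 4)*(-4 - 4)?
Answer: 2100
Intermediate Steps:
X = -56 (X = 7*(-8) = -56)
(((6 + X)*(-3))*(-14))*(0*(-4) - 1) = (((6 - 56)*(-3))*(-14))*(0*(-4) - 1) = (-50*(-3)*(-14))*(0 - 1) = (150*(-14))*(-1) = -2100*(-1) = 2100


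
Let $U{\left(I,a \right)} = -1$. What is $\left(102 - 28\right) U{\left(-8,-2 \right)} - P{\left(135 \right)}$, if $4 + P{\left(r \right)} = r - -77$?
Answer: $-282$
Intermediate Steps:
$P{\left(r \right)} = 73 + r$ ($P{\left(r \right)} = -4 + \left(r - -77\right) = -4 + \left(r + 77\right) = -4 + \left(77 + r\right) = 73 + r$)
$\left(102 - 28\right) U{\left(-8,-2 \right)} - P{\left(135 \right)} = \left(102 - 28\right) \left(-1\right) - \left(73 + 135\right) = 74 \left(-1\right) - 208 = -74 - 208 = -282$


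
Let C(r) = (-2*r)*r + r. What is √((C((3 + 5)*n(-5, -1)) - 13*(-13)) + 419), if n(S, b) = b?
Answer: 2*√113 ≈ 21.260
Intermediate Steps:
C(r) = r - 2*r² (C(r) = -2*r² + r = r - 2*r²)
√((C((3 + 5)*n(-5, -1)) - 13*(-13)) + 419) = √((((3 + 5)*(-1))*(1 - 2*(3 + 5)*(-1)) - 13*(-13)) + 419) = √(((8*(-1))*(1 - 16*(-1)) - 1*(-169)) + 419) = √((-8*(1 - 2*(-8)) + 169) + 419) = √((-8*(1 + 16) + 169) + 419) = √((-8*17 + 169) + 419) = √((-136 + 169) + 419) = √(33 + 419) = √452 = 2*√113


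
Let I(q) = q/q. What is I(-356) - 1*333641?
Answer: -333640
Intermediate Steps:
I(q) = 1
I(-356) - 1*333641 = 1 - 1*333641 = 1 - 333641 = -333640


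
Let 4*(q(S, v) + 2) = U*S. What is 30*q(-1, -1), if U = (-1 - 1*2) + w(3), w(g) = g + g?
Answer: -165/2 ≈ -82.500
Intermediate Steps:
w(g) = 2*g
U = 3 (U = (-1 - 1*2) + 2*3 = (-1 - 2) + 6 = -3 + 6 = 3)
q(S, v) = -2 + 3*S/4 (q(S, v) = -2 + (3*S)/4 = -2 + 3*S/4)
30*q(-1, -1) = 30*(-2 + (¾)*(-1)) = 30*(-2 - ¾) = 30*(-11/4) = -165/2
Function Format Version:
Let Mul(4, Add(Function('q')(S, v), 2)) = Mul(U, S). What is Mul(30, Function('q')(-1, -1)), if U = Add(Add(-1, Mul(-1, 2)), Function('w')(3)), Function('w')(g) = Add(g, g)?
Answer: Rational(-165, 2) ≈ -82.500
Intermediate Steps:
Function('w')(g) = Mul(2, g)
U = 3 (U = Add(Add(-1, Mul(-1, 2)), Mul(2, 3)) = Add(Add(-1, -2), 6) = Add(-3, 6) = 3)
Function('q')(S, v) = Add(-2, Mul(Rational(3, 4), S)) (Function('q')(S, v) = Add(-2, Mul(Rational(1, 4), Mul(3, S))) = Add(-2, Mul(Rational(3, 4), S)))
Mul(30, Function('q')(-1, -1)) = Mul(30, Add(-2, Mul(Rational(3, 4), -1))) = Mul(30, Add(-2, Rational(-3, 4))) = Mul(30, Rational(-11, 4)) = Rational(-165, 2)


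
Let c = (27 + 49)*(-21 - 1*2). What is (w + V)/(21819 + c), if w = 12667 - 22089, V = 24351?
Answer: 14929/20071 ≈ 0.74381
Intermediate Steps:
c = -1748 (c = 76*(-21 - 2) = 76*(-23) = -1748)
w = -9422
(w + V)/(21819 + c) = (-9422 + 24351)/(21819 - 1748) = 14929/20071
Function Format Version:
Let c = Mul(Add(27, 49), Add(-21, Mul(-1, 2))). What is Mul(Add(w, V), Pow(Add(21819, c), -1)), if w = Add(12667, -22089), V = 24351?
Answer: Rational(14929, 20071) ≈ 0.74381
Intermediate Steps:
c = -1748 (c = Mul(76, Add(-21, -2)) = Mul(76, -23) = -1748)
w = -9422
Mul(Add(w, V), Pow(Add(21819, c), -1)) = Mul(Add(-9422, 24351), Pow(Add(21819, -1748), -1)) = Mul(14929, Pow(20071, -1)) = Mul(14929, Rational(1, 20071)) = Rational(14929, 20071)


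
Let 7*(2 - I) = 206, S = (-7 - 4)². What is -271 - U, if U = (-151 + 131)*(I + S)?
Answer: 11203/7 ≈ 1600.4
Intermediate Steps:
S = 121 (S = (-11)² = 121)
I = -192/7 (I = 2 - ⅐*206 = 2 - 206/7 = -192/7 ≈ -27.429)
U = -13100/7 (U = (-151 + 131)*(-192/7 + 121) = -20*655/7 = -13100/7 ≈ -1871.4)
-271 - U = -271 - 1*(-13100/7) = -271 + 13100/7 = 11203/7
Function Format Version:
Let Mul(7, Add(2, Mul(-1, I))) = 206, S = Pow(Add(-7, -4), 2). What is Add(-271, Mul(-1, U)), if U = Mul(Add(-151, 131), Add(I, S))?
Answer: Rational(11203, 7) ≈ 1600.4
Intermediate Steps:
S = 121 (S = Pow(-11, 2) = 121)
I = Rational(-192, 7) (I = Add(2, Mul(Rational(-1, 7), 206)) = Add(2, Rational(-206, 7)) = Rational(-192, 7) ≈ -27.429)
U = Rational(-13100, 7) (U = Mul(Add(-151, 131), Add(Rational(-192, 7), 121)) = Mul(-20, Rational(655, 7)) = Rational(-13100, 7) ≈ -1871.4)
Add(-271, Mul(-1, U)) = Add(-271, Mul(-1, Rational(-13100, 7))) = Add(-271, Rational(13100, 7)) = Rational(11203, 7)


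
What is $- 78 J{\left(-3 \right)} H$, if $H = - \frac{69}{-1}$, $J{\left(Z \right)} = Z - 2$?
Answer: $26910$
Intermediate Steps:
$J{\left(Z \right)} = -2 + Z$ ($J{\left(Z \right)} = Z - 2 = -2 + Z$)
$H = 69$ ($H = \left(-69\right) \left(-1\right) = 69$)
$- 78 J{\left(-3 \right)} H = - 78 \left(-2 - 3\right) 69 = \left(-78\right) \left(-5\right) 69 = 390 \cdot 69 = 26910$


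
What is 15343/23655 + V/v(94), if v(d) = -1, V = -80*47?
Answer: 88958143/23655 ≈ 3760.6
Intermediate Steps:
V = -3760
15343/23655 + V/v(94) = 15343/23655 - 3760/(-1) = 15343*(1/23655) - 3760*(-1) = 15343/23655 + 3760 = 88958143/23655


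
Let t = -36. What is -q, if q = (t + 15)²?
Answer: -441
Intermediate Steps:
q = 441 (q = (-36 + 15)² = (-21)² = 441)
-q = -1*441 = -441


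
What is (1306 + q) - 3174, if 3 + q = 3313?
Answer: 1442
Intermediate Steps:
q = 3310 (q = -3 + 3313 = 3310)
(1306 + q) - 3174 = (1306 + 3310) - 3174 = 4616 - 3174 = 1442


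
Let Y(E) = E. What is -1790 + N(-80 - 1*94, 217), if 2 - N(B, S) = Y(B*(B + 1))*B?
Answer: 5235960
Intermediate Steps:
N(B, S) = 2 - B**2*(1 + B) (N(B, S) = 2 - B*(B + 1)*B = 2 - B*(1 + B)*B = 2 - B**2*(1 + B))
-1790 + N(-80 - 1*94, 217) = -1790 + (2 - (-80 - 1*94)**2 - (-80 - 1*94)**3) = -1790 + (2 - (-80 - 94)**2 - (-80 - 94)**3) = -1790 + (2 - 1*(-174)**2 - 1*(-174)**3) = -1790 + (2 - 1*30276 - 1*(-5268024)) = -1790 + (2 - 30276 + 5268024) = -1790 + 5237750 = 5235960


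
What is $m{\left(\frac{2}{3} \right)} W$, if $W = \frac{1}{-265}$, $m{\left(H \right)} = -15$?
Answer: $\frac{3}{53} \approx 0.056604$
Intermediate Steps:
$W = - \frac{1}{265} \approx -0.0037736$
$m{\left(\frac{2}{3} \right)} W = \left(-15\right) \left(- \frac{1}{265}\right) = \frac{3}{53}$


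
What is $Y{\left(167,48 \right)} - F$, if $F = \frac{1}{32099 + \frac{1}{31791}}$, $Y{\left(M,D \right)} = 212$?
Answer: $\frac{216337341929}{1020459310} \approx 212.0$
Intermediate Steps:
$F = \frac{31791}{1020459310}$ ($F = \frac{1}{32099 + \frac{1}{31791}} = \frac{1}{\frac{1020459310}{31791}} = \frac{31791}{1020459310} \approx 3.1154 \cdot 10^{-5}$)
$Y{\left(167,48 \right)} - F = 212 - \frac{31791}{1020459310} = \frac{216337341929}{1020459310}$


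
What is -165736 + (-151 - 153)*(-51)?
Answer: -150232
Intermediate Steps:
-165736 + (-151 - 153)*(-51) = -165736 - 304*(-51) = -165736 + 15504 = -150232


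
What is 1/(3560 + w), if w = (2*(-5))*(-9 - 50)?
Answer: 1/4150 ≈ 0.00024096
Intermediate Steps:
w = 590 (w = -10*(-59) = 590)
1/(3560 + w) = 1/(3560 + 590) = 1/4150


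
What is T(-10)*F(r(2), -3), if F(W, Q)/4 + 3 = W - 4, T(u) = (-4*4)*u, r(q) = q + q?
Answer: -1920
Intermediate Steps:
r(q) = 2*q
T(u) = -16*u
F(W, Q) = -28 + 4*W (F(W, Q) = -12 + 4*(W - 4) = -12 + 4*(-4 + W) = -12 + (-16 + 4*W) = -28 + 4*W)
T(-10)*F(r(2), -3) = (-16*(-10))*(-28 + 4*(2*2)) = 160*(-28 + 4*4) = 160*(-28 + 16) = 160*(-12) = -1920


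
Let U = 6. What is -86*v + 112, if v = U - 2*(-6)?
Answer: -1436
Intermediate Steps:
v = 18 (v = 6 - 2*(-6) = 6 + 12 = 18)
-86*v + 112 = -86*18 + 112 = -1548 + 112 = -1436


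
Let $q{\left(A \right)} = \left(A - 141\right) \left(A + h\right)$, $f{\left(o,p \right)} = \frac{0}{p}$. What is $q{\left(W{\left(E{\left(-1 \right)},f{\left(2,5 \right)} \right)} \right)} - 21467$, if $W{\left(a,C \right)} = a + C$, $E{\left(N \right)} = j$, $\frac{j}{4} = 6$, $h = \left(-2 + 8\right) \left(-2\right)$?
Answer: $-22871$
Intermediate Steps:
$h = -12$ ($h = 6 \left(-2\right) = -12$)
$j = 24$ ($j = 4 \cdot 6 = 24$)
$E{\left(N \right)} = 24$
$f{\left(o,p \right)} = 0$
$W{\left(a,C \right)} = C + a$
$q{\left(A \right)} = \left(-141 + A\right) \left(-12 + A\right)$ ($q{\left(A \right)} = \left(A - 141\right) \left(A - 12\right) = \left(-141 + A\right) \left(-12 + A\right)$)
$q{\left(W{\left(E{\left(-1 \right)},f{\left(2,5 \right)} \right)} \right)} - 21467 = \left(1692 + \left(0 + 24\right)^{2} - 153 \left(0 + 24\right)\right) - 21467 = \left(1692 + 24^{2} - 3672\right) - 21467 = \left(1692 + 576 - 3672\right) - 21467 = -1404 - 21467 = -22871$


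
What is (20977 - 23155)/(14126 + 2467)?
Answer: -726/5531 ≈ -0.13126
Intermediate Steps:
(20977 - 23155)/(14126 + 2467) = -2178/16593 = -2178*1/16593 = -726/5531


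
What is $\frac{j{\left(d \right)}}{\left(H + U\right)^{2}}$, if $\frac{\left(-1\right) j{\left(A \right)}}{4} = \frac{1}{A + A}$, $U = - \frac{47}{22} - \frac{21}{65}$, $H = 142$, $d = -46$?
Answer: $\frac{2044900}{915800403527} \approx 2.2329 \cdot 10^{-6}$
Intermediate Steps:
$U = - \frac{3517}{1430}$ ($U = \left(-47\right) \frac{1}{22} - \frac{21}{65} = - \frac{47}{22} - \frac{21}{65} = - \frac{3517}{1430} \approx -2.4594$)
$j{\left(A \right)} = - \frac{2}{A}$ ($j{\left(A \right)} = - \frac{4}{A + A} = - \frac{4}{2 A} = - 4 \frac{1}{2 A} = - \frac{2}{A}$)
$\frac{j{\left(d \right)}}{\left(H + U\right)^{2}} = \frac{\left(-2\right) \frac{1}{-46}}{\left(142 - \frac{3517}{1430}\right)^{2}} = \frac{\left(-2\right) \left(- \frac{1}{46}\right)}{\left(\frac{199543}{1430}\right)^{2}} = \frac{1}{23 \cdot \frac{39817408849}{2044900}} = \frac{1}{23} \cdot \frac{2044900}{39817408849} = \frac{2044900}{915800403527}$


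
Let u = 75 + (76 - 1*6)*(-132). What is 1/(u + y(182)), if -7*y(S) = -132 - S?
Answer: -7/63841 ≈ -0.00010965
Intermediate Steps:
y(S) = 132/7 + S/7 (y(S) = -(-132 - S)/7 = 132/7 + S/7)
u = -9165 (u = 75 + (76 - 6)*(-132) = 75 + 70*(-132) = 75 - 9240 = -9165)
1/(u + y(182)) = 1/(-9165 + (132/7 + (⅐)*182)) = 1/(-9165 + (132/7 + 26)) = 1/(-9165 + 314/7) = 1/(-63841/7) = -7/63841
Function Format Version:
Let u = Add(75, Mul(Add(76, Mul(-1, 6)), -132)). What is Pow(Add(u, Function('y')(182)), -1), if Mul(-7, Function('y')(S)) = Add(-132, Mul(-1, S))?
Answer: Rational(-7, 63841) ≈ -0.00010965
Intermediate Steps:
Function('y')(S) = Add(Rational(132, 7), Mul(Rational(1, 7), S)) (Function('y')(S) = Mul(Rational(-1, 7), Add(-132, Mul(-1, S))) = Add(Rational(132, 7), Mul(Rational(1, 7), S)))
u = -9165 (u = Add(75, Mul(Add(76, -6), -132)) = Add(75, Mul(70, -132)) = Add(75, -9240) = -9165)
Pow(Add(u, Function('y')(182)), -1) = Pow(Add(-9165, Add(Rational(132, 7), Mul(Rational(1, 7), 182))), -1) = Pow(Add(-9165, Add(Rational(132, 7), 26)), -1) = Pow(Add(-9165, Rational(314, 7)), -1) = Pow(Rational(-63841, 7), -1) = Rational(-7, 63841)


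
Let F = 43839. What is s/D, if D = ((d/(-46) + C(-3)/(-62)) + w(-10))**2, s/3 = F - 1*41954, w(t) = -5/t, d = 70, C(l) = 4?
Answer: 11499306780/2399401 ≈ 4792.6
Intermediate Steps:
s = 5655 (s = 3*(43839 - 1*41954) = 3*(43839 - 41954) = 3*1885 = 5655)
D = 2399401/2033476 (D = ((70/(-46) + 4/(-62)) - 5/(-10))**2 = ((70*(-1/46) + 4*(-1/62)) - 5*(-1/10))**2 = ((-35/23 - 2/31) + 1/2)**2 = (-1131/713 + 1/2)**2 = (-1549/1426)**2 = 2399401/2033476 ≈ 1.1800)
s/D = 5655/(2399401/2033476) = 5655*(2033476/2399401) = 11499306780/2399401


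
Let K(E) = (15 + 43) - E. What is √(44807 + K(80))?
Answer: 13*√265 ≈ 211.62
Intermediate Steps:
K(E) = 58 - E
√(44807 + K(80)) = √(44807 + (58 - 1*80)) = √(44807 + (58 - 80)) = √(44807 - 22) = √44785 = 13*√265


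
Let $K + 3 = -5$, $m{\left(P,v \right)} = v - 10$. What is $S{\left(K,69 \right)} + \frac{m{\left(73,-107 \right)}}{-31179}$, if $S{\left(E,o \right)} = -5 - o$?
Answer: $- \frac{769043}{10393} \approx -73.996$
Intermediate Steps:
$m{\left(P,v \right)} = -10 + v$
$K = -8$ ($K = -3 - 5 = -8$)
$S{\left(K,69 \right)} + \frac{m{\left(73,-107 \right)}}{-31179} = \left(-5 - 69\right) + \frac{-10 - 107}{-31179} = \left(-5 - 69\right) - - \frac{39}{10393} = -74 + \frac{39}{10393} = - \frac{769043}{10393}$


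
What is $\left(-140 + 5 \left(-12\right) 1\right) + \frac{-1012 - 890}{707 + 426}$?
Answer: $- \frac{228502}{1133} \approx -201.68$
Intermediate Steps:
$\left(-140 + 5 \left(-12\right) 1\right) + \frac{-1012 - 890}{707 + 426} = \left(-140 - 60\right) - \frac{1902}{1133} = -200 - \frac{1902}{1133} = - \frac{228502}{1133}$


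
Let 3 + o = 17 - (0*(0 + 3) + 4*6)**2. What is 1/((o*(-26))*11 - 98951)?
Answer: 1/61781 ≈ 1.6186e-5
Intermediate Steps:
o = -562 (o = -3 + (17 - (0*(0 + 3) + 4*6)**2) = -3 + (17 - (0*3 + 24)**2) = -3 + (17 - (0 + 24)**2) = -3 + (17 - 1*24**2) = -3 + (17 - 1*576) = -3 + (17 - 576) = -3 - 559 = -562)
1/((o*(-26))*11 - 98951) = 1/(-562*(-26)*11 - 98951) = 1/(14612*11 - 98951) = 1/(160732 - 98951) = 1/61781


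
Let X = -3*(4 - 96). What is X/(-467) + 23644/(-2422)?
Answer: -5855110/565537 ≈ -10.353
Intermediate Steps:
X = 276 (X = -3*(-92) = 276)
X/(-467) + 23644/(-2422) = 276/(-467) + 23644/(-2422) = 276*(-1/467) + 23644*(-1/2422) = -276/467 - 11822/1211 = -5855110/565537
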